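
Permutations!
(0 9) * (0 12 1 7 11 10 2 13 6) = (0 9 12 1 7 11 10 2 13 6) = [9, 7, 13, 3, 4, 5, 0, 11, 8, 12, 2, 10, 1, 6]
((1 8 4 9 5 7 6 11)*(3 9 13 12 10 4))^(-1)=(1 11 6 7 5 9 3 8)(4 10 12 13)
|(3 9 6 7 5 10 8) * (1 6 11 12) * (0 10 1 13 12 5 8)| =|(0 10)(1 6 7 8 3 9 11 5)(12 13)| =8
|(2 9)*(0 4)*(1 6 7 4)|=10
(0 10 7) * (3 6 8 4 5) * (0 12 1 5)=(0 10 7 12 1 5 3 6 8 4)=[10, 5, 2, 6, 0, 3, 8, 12, 4, 9, 7, 11, 1]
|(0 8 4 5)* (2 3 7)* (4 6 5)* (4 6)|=15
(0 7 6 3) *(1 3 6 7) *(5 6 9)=(0 1 3)(5 6 9)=[1, 3, 2, 0, 4, 6, 9, 7, 8, 5]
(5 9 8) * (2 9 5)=(2 9 8)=[0, 1, 9, 3, 4, 5, 6, 7, 2, 8]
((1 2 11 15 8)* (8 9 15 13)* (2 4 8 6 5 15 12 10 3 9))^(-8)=(1 4 8)(2 5 13)(6 11 15)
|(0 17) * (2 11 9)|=6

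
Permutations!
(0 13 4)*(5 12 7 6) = (0 13 4)(5 12 7 6) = [13, 1, 2, 3, 0, 12, 5, 6, 8, 9, 10, 11, 7, 4]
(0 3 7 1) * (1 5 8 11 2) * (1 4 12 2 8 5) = [3, 0, 4, 7, 12, 5, 6, 1, 11, 9, 10, 8, 2] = (0 3 7 1)(2 4 12)(8 11)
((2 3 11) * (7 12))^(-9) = ((2 3 11)(7 12))^(-9) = (7 12)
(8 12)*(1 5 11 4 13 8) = [0, 5, 2, 3, 13, 11, 6, 7, 12, 9, 10, 4, 1, 8] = (1 5 11 4 13 8 12)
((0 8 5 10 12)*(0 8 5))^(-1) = (0 8 12 10 5)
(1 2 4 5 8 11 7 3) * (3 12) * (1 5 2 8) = (1 8 11 7 12 3 5)(2 4) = [0, 8, 4, 5, 2, 1, 6, 12, 11, 9, 10, 7, 3]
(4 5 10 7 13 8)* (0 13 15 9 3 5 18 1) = [13, 0, 2, 5, 18, 10, 6, 15, 4, 3, 7, 11, 12, 8, 14, 9, 16, 17, 1] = (0 13 8 4 18 1)(3 5 10 7 15 9)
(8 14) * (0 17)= (0 17)(8 14)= [17, 1, 2, 3, 4, 5, 6, 7, 14, 9, 10, 11, 12, 13, 8, 15, 16, 0]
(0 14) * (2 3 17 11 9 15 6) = (0 14)(2 3 17 11 9 15 6) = [14, 1, 3, 17, 4, 5, 2, 7, 8, 15, 10, 9, 12, 13, 0, 6, 16, 11]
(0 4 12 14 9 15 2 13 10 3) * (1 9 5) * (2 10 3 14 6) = (0 4 12 6 2 13 3)(1 9 15 10 14 5) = [4, 9, 13, 0, 12, 1, 2, 7, 8, 15, 14, 11, 6, 3, 5, 10]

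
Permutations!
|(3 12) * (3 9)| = |(3 12 9)| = 3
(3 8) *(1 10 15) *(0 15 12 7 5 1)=(0 15)(1 10 12 7 5)(3 8)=[15, 10, 2, 8, 4, 1, 6, 5, 3, 9, 12, 11, 7, 13, 14, 0]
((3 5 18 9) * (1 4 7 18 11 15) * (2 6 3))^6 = ((1 4 7 18 9 2 6 3 5 11 15))^6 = (1 6 4 3 7 5 18 11 9 15 2)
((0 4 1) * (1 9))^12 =(9)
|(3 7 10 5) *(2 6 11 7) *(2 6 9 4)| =6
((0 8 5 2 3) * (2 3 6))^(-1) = (0 3 5 8)(2 6)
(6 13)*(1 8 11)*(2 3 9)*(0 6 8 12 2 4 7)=(0 6 13 8 11 1 12 2 3 9 4 7)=[6, 12, 3, 9, 7, 5, 13, 0, 11, 4, 10, 1, 2, 8]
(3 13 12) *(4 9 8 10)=(3 13 12)(4 9 8 10)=[0, 1, 2, 13, 9, 5, 6, 7, 10, 8, 4, 11, 3, 12]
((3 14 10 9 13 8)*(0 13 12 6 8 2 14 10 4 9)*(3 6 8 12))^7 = (0 10 3 9 4 14 2 13)(6 12 8)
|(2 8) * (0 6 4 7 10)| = 10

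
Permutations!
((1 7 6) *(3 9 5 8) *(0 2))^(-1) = (0 2)(1 6 7)(3 8 5 9)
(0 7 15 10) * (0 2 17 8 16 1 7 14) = (0 14)(1 7 15 10 2 17 8 16) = [14, 7, 17, 3, 4, 5, 6, 15, 16, 9, 2, 11, 12, 13, 0, 10, 1, 8]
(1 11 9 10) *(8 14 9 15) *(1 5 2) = (1 11 15 8 14 9 10 5 2) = [0, 11, 1, 3, 4, 2, 6, 7, 14, 10, 5, 15, 12, 13, 9, 8]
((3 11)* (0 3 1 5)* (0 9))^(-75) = ((0 3 11 1 5 9))^(-75) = (0 1)(3 5)(9 11)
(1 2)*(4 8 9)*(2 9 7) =[0, 9, 1, 3, 8, 5, 6, 2, 7, 4] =(1 9 4 8 7 2)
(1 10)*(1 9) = (1 10 9) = [0, 10, 2, 3, 4, 5, 6, 7, 8, 1, 9]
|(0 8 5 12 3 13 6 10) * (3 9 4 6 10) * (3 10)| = |(0 8 5 12 9 4 6 10)(3 13)| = 8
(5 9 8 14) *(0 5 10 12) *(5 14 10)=(0 14 5 9 8 10 12)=[14, 1, 2, 3, 4, 9, 6, 7, 10, 8, 12, 11, 0, 13, 5]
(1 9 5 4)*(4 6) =(1 9 5 6 4) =[0, 9, 2, 3, 1, 6, 4, 7, 8, 5]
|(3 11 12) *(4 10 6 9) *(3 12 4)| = |(12)(3 11 4 10 6 9)| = 6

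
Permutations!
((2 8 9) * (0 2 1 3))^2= (0 8 1)(2 9 3)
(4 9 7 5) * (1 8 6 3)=[0, 8, 2, 1, 9, 4, 3, 5, 6, 7]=(1 8 6 3)(4 9 7 5)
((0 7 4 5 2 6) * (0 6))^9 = (0 2 5 4 7)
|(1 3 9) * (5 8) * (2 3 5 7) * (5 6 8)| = |(1 6 8 7 2 3 9)| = 7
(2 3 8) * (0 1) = (0 1)(2 3 8) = [1, 0, 3, 8, 4, 5, 6, 7, 2]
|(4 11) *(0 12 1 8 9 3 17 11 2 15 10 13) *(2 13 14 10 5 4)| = |(0 12 1 8 9 3 17 11 2 15 5 4 13)(10 14)| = 26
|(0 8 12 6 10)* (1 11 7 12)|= 8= |(0 8 1 11 7 12 6 10)|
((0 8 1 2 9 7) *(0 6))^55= ((0 8 1 2 9 7 6))^55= (0 6 7 9 2 1 8)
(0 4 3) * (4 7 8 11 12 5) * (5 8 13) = (0 7 13 5 4 3)(8 11 12) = [7, 1, 2, 0, 3, 4, 6, 13, 11, 9, 10, 12, 8, 5]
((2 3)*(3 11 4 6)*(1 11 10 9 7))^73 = (1 11 4 6 3 2 10 9 7)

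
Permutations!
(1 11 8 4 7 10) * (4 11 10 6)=(1 10)(4 7 6)(8 11)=[0, 10, 2, 3, 7, 5, 4, 6, 11, 9, 1, 8]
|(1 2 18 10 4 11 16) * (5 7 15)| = |(1 2 18 10 4 11 16)(5 7 15)| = 21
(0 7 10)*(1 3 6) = (0 7 10)(1 3 6) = [7, 3, 2, 6, 4, 5, 1, 10, 8, 9, 0]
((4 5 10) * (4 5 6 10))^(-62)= ((4 6 10 5))^(-62)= (4 10)(5 6)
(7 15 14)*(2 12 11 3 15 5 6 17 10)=(2 12 11 3 15 14 7 5 6 17 10)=[0, 1, 12, 15, 4, 6, 17, 5, 8, 9, 2, 3, 11, 13, 7, 14, 16, 10]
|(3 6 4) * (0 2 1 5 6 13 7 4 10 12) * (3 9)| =35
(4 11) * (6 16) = (4 11)(6 16) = [0, 1, 2, 3, 11, 5, 16, 7, 8, 9, 10, 4, 12, 13, 14, 15, 6]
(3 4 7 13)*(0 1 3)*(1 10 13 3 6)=(0 10 13)(1 6)(3 4 7)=[10, 6, 2, 4, 7, 5, 1, 3, 8, 9, 13, 11, 12, 0]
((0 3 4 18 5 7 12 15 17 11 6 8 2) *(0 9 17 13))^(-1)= (0 13 15 12 7 5 18 4 3)(2 8 6 11 17 9)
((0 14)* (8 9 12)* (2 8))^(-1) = ((0 14)(2 8 9 12))^(-1) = (0 14)(2 12 9 8)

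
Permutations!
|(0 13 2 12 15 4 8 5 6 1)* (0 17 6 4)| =15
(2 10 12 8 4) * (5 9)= (2 10 12 8 4)(5 9)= [0, 1, 10, 3, 2, 9, 6, 7, 4, 5, 12, 11, 8]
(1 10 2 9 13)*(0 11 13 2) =(0 11 13 1 10)(2 9) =[11, 10, 9, 3, 4, 5, 6, 7, 8, 2, 0, 13, 12, 1]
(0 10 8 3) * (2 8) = (0 10 2 8 3) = [10, 1, 8, 0, 4, 5, 6, 7, 3, 9, 2]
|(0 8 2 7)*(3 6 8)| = 6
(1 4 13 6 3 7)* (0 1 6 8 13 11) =(0 1 4 11)(3 7 6)(8 13) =[1, 4, 2, 7, 11, 5, 3, 6, 13, 9, 10, 0, 12, 8]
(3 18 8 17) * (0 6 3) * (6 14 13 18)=(0 14 13 18 8 17)(3 6)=[14, 1, 2, 6, 4, 5, 3, 7, 17, 9, 10, 11, 12, 18, 13, 15, 16, 0, 8]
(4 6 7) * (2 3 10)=(2 3 10)(4 6 7)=[0, 1, 3, 10, 6, 5, 7, 4, 8, 9, 2]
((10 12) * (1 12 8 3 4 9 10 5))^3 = (12)(3 10 4 8 9)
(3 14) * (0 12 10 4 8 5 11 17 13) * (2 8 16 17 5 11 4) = (0 12 10 2 8 11 5 4 16 17 13)(3 14) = [12, 1, 8, 14, 16, 4, 6, 7, 11, 9, 2, 5, 10, 0, 3, 15, 17, 13]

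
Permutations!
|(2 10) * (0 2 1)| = 4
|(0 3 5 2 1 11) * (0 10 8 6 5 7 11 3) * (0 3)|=10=|(0 3 7 11 10 8 6 5 2 1)|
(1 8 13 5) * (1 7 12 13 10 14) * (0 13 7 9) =(0 13 5 9)(1 8 10 14)(7 12) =[13, 8, 2, 3, 4, 9, 6, 12, 10, 0, 14, 11, 7, 5, 1]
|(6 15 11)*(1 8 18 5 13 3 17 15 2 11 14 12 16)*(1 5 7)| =|(1 8 18 7)(2 11 6)(3 17 15 14 12 16 5 13)| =24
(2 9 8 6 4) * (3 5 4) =(2 9 8 6 3 5 4) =[0, 1, 9, 5, 2, 4, 3, 7, 6, 8]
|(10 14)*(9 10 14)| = |(14)(9 10)| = 2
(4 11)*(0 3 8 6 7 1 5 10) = (0 3 8 6 7 1 5 10)(4 11) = [3, 5, 2, 8, 11, 10, 7, 1, 6, 9, 0, 4]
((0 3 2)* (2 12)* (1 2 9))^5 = ((0 3 12 9 1 2))^5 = (0 2 1 9 12 3)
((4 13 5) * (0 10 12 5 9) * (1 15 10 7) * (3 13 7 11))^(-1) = ((0 11 3 13 9)(1 15 10 12 5 4 7))^(-1) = (0 9 13 3 11)(1 7 4 5 12 10 15)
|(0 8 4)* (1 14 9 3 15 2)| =|(0 8 4)(1 14 9 3 15 2)| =6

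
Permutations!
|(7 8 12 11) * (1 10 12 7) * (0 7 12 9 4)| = 9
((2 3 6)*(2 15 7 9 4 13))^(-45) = (2 15 4 3 7 13 6 9)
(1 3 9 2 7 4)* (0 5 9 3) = [5, 0, 7, 3, 1, 9, 6, 4, 8, 2] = (0 5 9 2 7 4 1)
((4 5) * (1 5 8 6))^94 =((1 5 4 8 6))^94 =(1 6 8 4 5)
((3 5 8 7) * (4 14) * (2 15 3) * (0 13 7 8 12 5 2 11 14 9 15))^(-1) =((0 13 7 11 14 4 9 15 3 2)(5 12))^(-1) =(0 2 3 15 9 4 14 11 7 13)(5 12)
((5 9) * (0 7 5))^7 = ((0 7 5 9))^7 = (0 9 5 7)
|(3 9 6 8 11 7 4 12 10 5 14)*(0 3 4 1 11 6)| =30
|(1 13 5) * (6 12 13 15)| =|(1 15 6 12 13 5)| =6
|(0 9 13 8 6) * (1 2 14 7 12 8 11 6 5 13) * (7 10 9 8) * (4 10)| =|(0 8 5 13 11 6)(1 2 14 4 10 9)(7 12)| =6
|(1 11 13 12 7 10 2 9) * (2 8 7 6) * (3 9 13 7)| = 28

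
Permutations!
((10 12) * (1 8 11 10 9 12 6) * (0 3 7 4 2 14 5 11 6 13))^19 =((0 3 7 4 2 14 5 11 10 13)(1 8 6)(9 12))^19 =(0 13 10 11 5 14 2 4 7 3)(1 8 6)(9 12)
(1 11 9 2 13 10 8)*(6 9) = (1 11 6 9 2 13 10 8) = [0, 11, 13, 3, 4, 5, 9, 7, 1, 2, 8, 6, 12, 10]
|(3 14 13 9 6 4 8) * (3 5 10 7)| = 10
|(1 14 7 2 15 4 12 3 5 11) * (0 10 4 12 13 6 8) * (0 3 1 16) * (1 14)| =|(0 10 4 13 6 8 3 5 11 16)(2 15 12 14 7)| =10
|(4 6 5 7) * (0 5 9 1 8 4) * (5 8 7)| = 7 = |(0 8 4 6 9 1 7)|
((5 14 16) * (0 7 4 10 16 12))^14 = (0 14 16 4)(5 10 7 12) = ((0 7 4 10 16 5 14 12))^14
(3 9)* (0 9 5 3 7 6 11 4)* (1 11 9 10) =(0 10 1 11 4)(3 5)(6 9 7) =[10, 11, 2, 5, 0, 3, 9, 6, 8, 7, 1, 4]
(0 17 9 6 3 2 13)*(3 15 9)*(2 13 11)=[17, 1, 11, 13, 4, 5, 15, 7, 8, 6, 10, 2, 12, 0, 14, 9, 16, 3]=(0 17 3 13)(2 11)(6 15 9)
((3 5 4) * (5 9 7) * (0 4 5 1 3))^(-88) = (9)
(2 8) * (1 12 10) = (1 12 10)(2 8) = [0, 12, 8, 3, 4, 5, 6, 7, 2, 9, 1, 11, 10]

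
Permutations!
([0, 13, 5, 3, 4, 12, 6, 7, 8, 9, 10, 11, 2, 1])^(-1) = (1 13)(2 12 5)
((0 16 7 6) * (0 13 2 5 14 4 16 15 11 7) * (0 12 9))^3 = (0 7 2 4 9 11 13 14 12 15 6 5 16)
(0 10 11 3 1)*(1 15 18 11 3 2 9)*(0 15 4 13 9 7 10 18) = (0 18 11 2 7 10 3 4 13 9 1 15) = [18, 15, 7, 4, 13, 5, 6, 10, 8, 1, 3, 2, 12, 9, 14, 0, 16, 17, 11]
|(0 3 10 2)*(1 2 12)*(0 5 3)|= |(1 2 5 3 10 12)|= 6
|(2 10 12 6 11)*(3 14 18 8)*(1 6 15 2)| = |(1 6 11)(2 10 12 15)(3 14 18 8)| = 12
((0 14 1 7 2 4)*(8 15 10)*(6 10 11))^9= (0 7)(1 4)(2 14)(6 11 15 8 10)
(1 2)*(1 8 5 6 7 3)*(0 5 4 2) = (0 5 6 7 3 1)(2 8 4) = [5, 0, 8, 1, 2, 6, 7, 3, 4]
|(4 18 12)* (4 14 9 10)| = 6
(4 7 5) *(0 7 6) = (0 7 5 4 6) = [7, 1, 2, 3, 6, 4, 0, 5]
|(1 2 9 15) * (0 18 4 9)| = |(0 18 4 9 15 1 2)| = 7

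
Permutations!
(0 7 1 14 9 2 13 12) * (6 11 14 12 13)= (0 7 1 12)(2 6 11 14 9)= [7, 12, 6, 3, 4, 5, 11, 1, 8, 2, 10, 14, 0, 13, 9]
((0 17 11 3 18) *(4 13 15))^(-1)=((0 17 11 3 18)(4 13 15))^(-1)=(0 18 3 11 17)(4 15 13)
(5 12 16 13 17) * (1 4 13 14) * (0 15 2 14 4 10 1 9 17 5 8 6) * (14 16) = [15, 10, 16, 3, 13, 12, 0, 7, 6, 17, 1, 11, 14, 5, 9, 2, 4, 8] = (0 15 2 16 4 13 5 12 14 9 17 8 6)(1 10)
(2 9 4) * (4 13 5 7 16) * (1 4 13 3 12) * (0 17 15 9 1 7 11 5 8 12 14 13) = (0 17 15 9 3 14 13 8 12 7 16)(1 4 2)(5 11) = [17, 4, 1, 14, 2, 11, 6, 16, 12, 3, 10, 5, 7, 8, 13, 9, 0, 15]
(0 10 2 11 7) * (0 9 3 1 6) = (0 10 2 11 7 9 3 1 6) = [10, 6, 11, 1, 4, 5, 0, 9, 8, 3, 2, 7]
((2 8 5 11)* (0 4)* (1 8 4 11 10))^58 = (0 2)(1 5)(4 11)(8 10)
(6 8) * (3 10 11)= (3 10 11)(6 8)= [0, 1, 2, 10, 4, 5, 8, 7, 6, 9, 11, 3]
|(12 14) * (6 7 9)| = 6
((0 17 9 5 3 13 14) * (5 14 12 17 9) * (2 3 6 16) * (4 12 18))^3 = (2 18 17 16 13 12 6 3 4 5)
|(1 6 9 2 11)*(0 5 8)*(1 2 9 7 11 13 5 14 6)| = |(0 14 6 7 11 2 13 5 8)| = 9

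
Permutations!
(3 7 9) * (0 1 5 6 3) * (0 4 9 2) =(0 1 5 6 3 7 2)(4 9) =[1, 5, 0, 7, 9, 6, 3, 2, 8, 4]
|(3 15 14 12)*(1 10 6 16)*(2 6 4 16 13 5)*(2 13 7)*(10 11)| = |(1 11 10 4 16)(2 6 7)(3 15 14 12)(5 13)| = 60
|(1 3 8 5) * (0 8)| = |(0 8 5 1 3)| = 5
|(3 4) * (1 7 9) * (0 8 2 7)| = 6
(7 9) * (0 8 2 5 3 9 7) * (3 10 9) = (0 8 2 5 10 9) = [8, 1, 5, 3, 4, 10, 6, 7, 2, 0, 9]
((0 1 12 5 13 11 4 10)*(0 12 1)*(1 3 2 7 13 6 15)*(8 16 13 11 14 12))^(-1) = ((1 3 2 7 11 4 10 8 16 13 14 12 5 6 15))^(-1) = (1 15 6 5 12 14 13 16 8 10 4 11 7 2 3)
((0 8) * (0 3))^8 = (0 3 8)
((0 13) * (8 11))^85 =(0 13)(8 11)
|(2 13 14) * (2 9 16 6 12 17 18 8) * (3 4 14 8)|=9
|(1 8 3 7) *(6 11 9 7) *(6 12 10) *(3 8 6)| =|(1 6 11 9 7)(3 12 10)| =15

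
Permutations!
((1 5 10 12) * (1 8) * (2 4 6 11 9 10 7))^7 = ((1 5 7 2 4 6 11 9 10 12 8))^7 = (1 9 2 8 11 7 12 6 5 10 4)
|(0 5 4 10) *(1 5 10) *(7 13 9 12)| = |(0 10)(1 5 4)(7 13 9 12)| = 12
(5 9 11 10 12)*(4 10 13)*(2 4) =(2 4 10 12 5 9 11 13) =[0, 1, 4, 3, 10, 9, 6, 7, 8, 11, 12, 13, 5, 2]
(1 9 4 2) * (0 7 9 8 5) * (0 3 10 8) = (0 7 9 4 2 1)(3 10 8 5) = [7, 0, 1, 10, 2, 3, 6, 9, 5, 4, 8]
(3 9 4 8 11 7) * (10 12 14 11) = (3 9 4 8 10 12 14 11 7) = [0, 1, 2, 9, 8, 5, 6, 3, 10, 4, 12, 7, 14, 13, 11]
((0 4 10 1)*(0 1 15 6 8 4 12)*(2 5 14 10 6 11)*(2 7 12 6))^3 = ((0 6 8 4 2 5 14 10 15 11 7 12))^3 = (0 4 14 11)(2 10 7 6)(5 15 12 8)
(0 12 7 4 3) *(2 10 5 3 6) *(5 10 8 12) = (0 5 3)(2 8 12 7 4 6) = [5, 1, 8, 0, 6, 3, 2, 4, 12, 9, 10, 11, 7]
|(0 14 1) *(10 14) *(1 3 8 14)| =3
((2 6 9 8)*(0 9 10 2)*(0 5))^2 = ((0 9 8 5)(2 6 10))^2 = (0 8)(2 10 6)(5 9)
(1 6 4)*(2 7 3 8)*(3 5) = [0, 6, 7, 8, 1, 3, 4, 5, 2] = (1 6 4)(2 7 5 3 8)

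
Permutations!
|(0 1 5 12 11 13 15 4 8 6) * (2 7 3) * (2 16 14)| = 10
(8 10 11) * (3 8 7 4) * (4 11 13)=(3 8 10 13 4)(7 11)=[0, 1, 2, 8, 3, 5, 6, 11, 10, 9, 13, 7, 12, 4]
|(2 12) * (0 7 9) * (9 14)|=|(0 7 14 9)(2 12)|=4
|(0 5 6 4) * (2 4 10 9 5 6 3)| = |(0 6 10 9 5 3 2 4)| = 8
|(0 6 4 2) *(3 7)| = |(0 6 4 2)(3 7)| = 4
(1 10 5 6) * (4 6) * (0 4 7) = (0 4 6 1 10 5 7) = [4, 10, 2, 3, 6, 7, 1, 0, 8, 9, 5]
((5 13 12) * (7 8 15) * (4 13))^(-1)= ((4 13 12 5)(7 8 15))^(-1)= (4 5 12 13)(7 15 8)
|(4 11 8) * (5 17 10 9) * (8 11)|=|(4 8)(5 17 10 9)|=4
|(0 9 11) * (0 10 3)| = 5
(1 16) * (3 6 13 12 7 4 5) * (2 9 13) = (1 16)(2 9 13 12 7 4 5 3 6) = [0, 16, 9, 6, 5, 3, 2, 4, 8, 13, 10, 11, 7, 12, 14, 15, 1]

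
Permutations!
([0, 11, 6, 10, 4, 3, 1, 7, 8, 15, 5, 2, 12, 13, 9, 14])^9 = (15)(1 11 2 6)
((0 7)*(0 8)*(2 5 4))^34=((0 7 8)(2 5 4))^34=(0 7 8)(2 5 4)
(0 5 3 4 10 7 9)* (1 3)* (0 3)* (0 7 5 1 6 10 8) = (0 1 7 9 3 4 8)(5 6 10) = [1, 7, 2, 4, 8, 6, 10, 9, 0, 3, 5]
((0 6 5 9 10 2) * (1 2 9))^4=(10)(0 2 1 5 6)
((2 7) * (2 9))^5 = (2 9 7)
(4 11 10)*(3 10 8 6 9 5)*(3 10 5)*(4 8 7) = (3 5 10 8 6 9)(4 11 7) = [0, 1, 2, 5, 11, 10, 9, 4, 6, 3, 8, 7]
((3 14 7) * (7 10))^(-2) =(3 10)(7 14)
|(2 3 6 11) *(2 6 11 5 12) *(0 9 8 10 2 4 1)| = 12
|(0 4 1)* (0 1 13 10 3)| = 5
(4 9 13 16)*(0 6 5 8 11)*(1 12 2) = (0 6 5 8 11)(1 12 2)(4 9 13 16) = [6, 12, 1, 3, 9, 8, 5, 7, 11, 13, 10, 0, 2, 16, 14, 15, 4]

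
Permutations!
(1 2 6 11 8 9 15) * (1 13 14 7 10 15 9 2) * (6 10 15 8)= [0, 1, 10, 3, 4, 5, 11, 15, 2, 9, 8, 6, 12, 14, 7, 13]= (2 10 8)(6 11)(7 15 13 14)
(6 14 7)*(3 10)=(3 10)(6 14 7)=[0, 1, 2, 10, 4, 5, 14, 6, 8, 9, 3, 11, 12, 13, 7]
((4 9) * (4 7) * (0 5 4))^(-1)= (0 7 9 4 5)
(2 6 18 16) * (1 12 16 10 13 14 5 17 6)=(1 12 16 2)(5 17 6 18 10 13 14)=[0, 12, 1, 3, 4, 17, 18, 7, 8, 9, 13, 11, 16, 14, 5, 15, 2, 6, 10]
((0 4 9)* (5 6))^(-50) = ((0 4 9)(5 6))^(-50) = (0 4 9)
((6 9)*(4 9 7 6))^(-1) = ((4 9)(6 7))^(-1) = (4 9)(6 7)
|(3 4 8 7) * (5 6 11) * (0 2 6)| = |(0 2 6 11 5)(3 4 8 7)| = 20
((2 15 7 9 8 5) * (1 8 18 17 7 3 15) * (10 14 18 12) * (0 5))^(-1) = (0 8 1 2 5)(3 15)(7 17 18 14 10 12 9)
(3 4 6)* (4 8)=(3 8 4 6)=[0, 1, 2, 8, 6, 5, 3, 7, 4]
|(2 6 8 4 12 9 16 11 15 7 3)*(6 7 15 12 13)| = |(2 7 3)(4 13 6 8)(9 16 11 12)| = 12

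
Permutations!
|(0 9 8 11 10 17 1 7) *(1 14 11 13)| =|(0 9 8 13 1 7)(10 17 14 11)| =12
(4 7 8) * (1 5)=(1 5)(4 7 8)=[0, 5, 2, 3, 7, 1, 6, 8, 4]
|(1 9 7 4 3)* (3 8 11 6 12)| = |(1 9 7 4 8 11 6 12 3)| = 9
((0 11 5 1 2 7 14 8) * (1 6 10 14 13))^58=((0 11 5 6 10 14 8)(1 2 7 13))^58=(0 5 10 8 11 6 14)(1 7)(2 13)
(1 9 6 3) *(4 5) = [0, 9, 2, 1, 5, 4, 3, 7, 8, 6] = (1 9 6 3)(4 5)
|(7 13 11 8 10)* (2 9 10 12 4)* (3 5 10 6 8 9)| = 12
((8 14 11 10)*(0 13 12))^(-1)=(0 12 13)(8 10 11 14)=((0 13 12)(8 14 11 10))^(-1)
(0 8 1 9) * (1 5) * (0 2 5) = [8, 9, 5, 3, 4, 1, 6, 7, 0, 2] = (0 8)(1 9 2 5)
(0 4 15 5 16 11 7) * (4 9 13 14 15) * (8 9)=(0 8 9 13 14 15 5 16 11 7)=[8, 1, 2, 3, 4, 16, 6, 0, 9, 13, 10, 7, 12, 14, 15, 5, 11]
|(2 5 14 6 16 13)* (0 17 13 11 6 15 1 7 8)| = 30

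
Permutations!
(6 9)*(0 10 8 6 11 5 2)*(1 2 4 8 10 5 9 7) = (0 5 4 8 6 7 1 2)(9 11) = [5, 2, 0, 3, 8, 4, 7, 1, 6, 11, 10, 9]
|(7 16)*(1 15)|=|(1 15)(7 16)|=2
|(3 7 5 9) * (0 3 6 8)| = 7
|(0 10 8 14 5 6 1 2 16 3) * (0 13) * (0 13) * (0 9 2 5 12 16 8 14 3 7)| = |(0 10 14 12 16 7)(1 5 6)(2 8 3 9)| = 12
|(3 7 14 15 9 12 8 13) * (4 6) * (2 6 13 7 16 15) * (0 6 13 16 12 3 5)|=|(0 6 4 16 15 9 3 12 8 7 14 2 13 5)|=14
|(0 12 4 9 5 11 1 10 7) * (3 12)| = |(0 3 12 4 9 5 11 1 10 7)| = 10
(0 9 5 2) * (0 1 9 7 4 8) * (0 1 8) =[7, 9, 8, 3, 0, 2, 6, 4, 1, 5] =(0 7 4)(1 9 5 2 8)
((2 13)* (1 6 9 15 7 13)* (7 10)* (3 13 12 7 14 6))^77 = ((1 3 13 2)(6 9 15 10 14)(7 12))^77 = (1 3 13 2)(6 15 14 9 10)(7 12)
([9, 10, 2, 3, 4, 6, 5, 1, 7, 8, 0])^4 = [1, 8, 2, 3, 4, 5, 6, 9, 0, 10, 7]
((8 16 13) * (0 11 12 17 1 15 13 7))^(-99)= ((0 11 12 17 1 15 13 8 16 7))^(-99)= (0 11 12 17 1 15 13 8 16 7)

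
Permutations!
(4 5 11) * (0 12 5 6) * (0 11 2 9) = (0 12 5 2 9)(4 6 11) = [12, 1, 9, 3, 6, 2, 11, 7, 8, 0, 10, 4, 5]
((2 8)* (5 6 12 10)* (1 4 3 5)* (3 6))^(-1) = (1 10 12 6 4)(2 8)(3 5)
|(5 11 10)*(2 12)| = |(2 12)(5 11 10)| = 6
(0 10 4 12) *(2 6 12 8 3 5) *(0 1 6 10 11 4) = (0 11 4 8 3 5 2 10)(1 6 12) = [11, 6, 10, 5, 8, 2, 12, 7, 3, 9, 0, 4, 1]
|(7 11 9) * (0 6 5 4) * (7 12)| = 4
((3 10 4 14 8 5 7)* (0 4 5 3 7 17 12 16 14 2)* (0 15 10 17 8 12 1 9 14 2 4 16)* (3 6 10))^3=((0 16 2 15 3 17 1 9 14 12)(5 8 6 10))^3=(0 15 1 12 2 17 14 16 3 9)(5 10 6 8)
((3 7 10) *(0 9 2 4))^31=((0 9 2 4)(3 7 10))^31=(0 4 2 9)(3 7 10)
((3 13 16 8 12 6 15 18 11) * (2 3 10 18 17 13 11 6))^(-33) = (2 10 15 16)(3 18 17 8)(6 13 12 11) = ((2 3 11 10 18 6 15 17 13 16 8 12))^(-33)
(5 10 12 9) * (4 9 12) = (12)(4 9 5 10) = [0, 1, 2, 3, 9, 10, 6, 7, 8, 5, 4, 11, 12]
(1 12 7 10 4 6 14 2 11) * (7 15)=(1 12 15 7 10 4 6 14 2 11)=[0, 12, 11, 3, 6, 5, 14, 10, 8, 9, 4, 1, 15, 13, 2, 7]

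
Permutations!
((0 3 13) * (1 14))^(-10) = ((0 3 13)(1 14))^(-10) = (14)(0 13 3)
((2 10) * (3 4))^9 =((2 10)(3 4))^9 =(2 10)(3 4)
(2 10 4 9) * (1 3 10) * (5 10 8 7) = [0, 3, 1, 8, 9, 10, 6, 5, 7, 2, 4] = (1 3 8 7 5 10 4 9 2)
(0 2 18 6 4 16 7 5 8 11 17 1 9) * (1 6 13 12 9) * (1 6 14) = (0 2 18 13 12 9)(1 6 4 16 7 5 8 11 17 14) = [2, 6, 18, 3, 16, 8, 4, 5, 11, 0, 10, 17, 9, 12, 1, 15, 7, 14, 13]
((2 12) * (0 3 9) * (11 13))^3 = ((0 3 9)(2 12)(11 13))^3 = (2 12)(11 13)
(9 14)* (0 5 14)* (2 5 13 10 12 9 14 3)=(14)(0 13 10 12 9)(2 5 3)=[13, 1, 5, 2, 4, 3, 6, 7, 8, 0, 12, 11, 9, 10, 14]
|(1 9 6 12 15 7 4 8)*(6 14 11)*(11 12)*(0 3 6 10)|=|(0 3 6 11 10)(1 9 14 12 15 7 4 8)|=40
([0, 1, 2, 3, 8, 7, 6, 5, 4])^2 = (8)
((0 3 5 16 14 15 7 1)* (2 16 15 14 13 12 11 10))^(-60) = ((0 3 5 15 7 1)(2 16 13 12 11 10))^(-60) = (16)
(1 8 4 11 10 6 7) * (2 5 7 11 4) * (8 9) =[0, 9, 5, 3, 4, 7, 11, 1, 2, 8, 6, 10] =(1 9 8 2 5 7)(6 11 10)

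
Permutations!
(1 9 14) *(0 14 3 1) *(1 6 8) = (0 14)(1 9 3 6 8) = [14, 9, 2, 6, 4, 5, 8, 7, 1, 3, 10, 11, 12, 13, 0]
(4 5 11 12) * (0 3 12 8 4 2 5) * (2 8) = (0 3 12 8 4)(2 5 11) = [3, 1, 5, 12, 0, 11, 6, 7, 4, 9, 10, 2, 8]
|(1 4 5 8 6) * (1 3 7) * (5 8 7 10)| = 8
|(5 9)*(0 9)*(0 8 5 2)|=6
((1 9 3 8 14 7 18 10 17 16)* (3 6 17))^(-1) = ((1 9 6 17 16)(3 8 14 7 18 10))^(-1) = (1 16 17 6 9)(3 10 18 7 14 8)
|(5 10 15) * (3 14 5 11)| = |(3 14 5 10 15 11)| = 6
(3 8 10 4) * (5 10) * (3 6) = [0, 1, 2, 8, 6, 10, 3, 7, 5, 9, 4] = (3 8 5 10 4 6)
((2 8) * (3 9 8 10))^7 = ((2 10 3 9 8))^7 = (2 3 8 10 9)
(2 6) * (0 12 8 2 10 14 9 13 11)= (0 12 8 2 6 10 14 9 13 11)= [12, 1, 6, 3, 4, 5, 10, 7, 2, 13, 14, 0, 8, 11, 9]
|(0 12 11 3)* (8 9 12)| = |(0 8 9 12 11 3)| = 6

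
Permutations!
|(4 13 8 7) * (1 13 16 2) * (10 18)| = 14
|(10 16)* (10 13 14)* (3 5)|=4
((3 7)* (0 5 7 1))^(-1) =(0 1 3 7 5)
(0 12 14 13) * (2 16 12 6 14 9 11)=(0 6 14 13)(2 16 12 9 11)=[6, 1, 16, 3, 4, 5, 14, 7, 8, 11, 10, 2, 9, 0, 13, 15, 12]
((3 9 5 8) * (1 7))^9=((1 7)(3 9 5 8))^9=(1 7)(3 9 5 8)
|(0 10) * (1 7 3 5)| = 4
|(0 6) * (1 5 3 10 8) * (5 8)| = 6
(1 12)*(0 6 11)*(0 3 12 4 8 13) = (0 6 11 3 12 1 4 8 13) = [6, 4, 2, 12, 8, 5, 11, 7, 13, 9, 10, 3, 1, 0]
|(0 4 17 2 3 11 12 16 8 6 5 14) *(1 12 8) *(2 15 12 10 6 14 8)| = |(0 4 17 15 12 16 1 10 6 5 8 14)(2 3 11)| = 12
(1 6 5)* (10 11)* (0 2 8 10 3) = (0 2 8 10 11 3)(1 6 5) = [2, 6, 8, 0, 4, 1, 5, 7, 10, 9, 11, 3]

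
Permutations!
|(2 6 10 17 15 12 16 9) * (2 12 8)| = 6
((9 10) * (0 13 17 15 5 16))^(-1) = (0 16 5 15 17 13)(9 10)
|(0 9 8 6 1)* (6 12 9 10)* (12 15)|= 4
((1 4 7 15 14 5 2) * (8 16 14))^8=((1 4 7 15 8 16 14 5 2))^8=(1 2 5 14 16 8 15 7 4)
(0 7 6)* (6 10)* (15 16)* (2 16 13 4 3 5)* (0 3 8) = [7, 1, 16, 5, 8, 2, 3, 10, 0, 9, 6, 11, 12, 4, 14, 13, 15] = (0 7 10 6 3 5 2 16 15 13 4 8)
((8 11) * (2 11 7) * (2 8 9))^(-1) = (2 9 11)(7 8)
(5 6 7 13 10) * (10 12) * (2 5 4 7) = (2 5 6)(4 7 13 12 10) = [0, 1, 5, 3, 7, 6, 2, 13, 8, 9, 4, 11, 10, 12]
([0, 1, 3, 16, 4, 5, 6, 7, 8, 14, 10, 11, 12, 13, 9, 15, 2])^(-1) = (2 16 3)(9 14)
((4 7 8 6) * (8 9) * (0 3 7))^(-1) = (0 4 6 8 9 7 3)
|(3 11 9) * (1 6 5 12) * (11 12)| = 7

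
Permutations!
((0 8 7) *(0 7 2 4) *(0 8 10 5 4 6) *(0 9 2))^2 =(0 5 8 10 4)(2 9 6)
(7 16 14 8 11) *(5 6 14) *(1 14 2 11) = (1 14 8)(2 11 7 16 5 6) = [0, 14, 11, 3, 4, 6, 2, 16, 1, 9, 10, 7, 12, 13, 8, 15, 5]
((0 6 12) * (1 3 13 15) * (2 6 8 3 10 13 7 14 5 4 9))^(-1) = ((0 8 3 7 14 5 4 9 2 6 12)(1 10 13 15))^(-1) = (0 12 6 2 9 4 5 14 7 3 8)(1 15 13 10)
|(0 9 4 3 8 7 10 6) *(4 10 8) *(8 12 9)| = |(0 8 7 12 9 10 6)(3 4)| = 14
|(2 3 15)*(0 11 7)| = 3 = |(0 11 7)(2 3 15)|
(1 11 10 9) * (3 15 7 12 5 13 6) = [0, 11, 2, 15, 4, 13, 3, 12, 8, 1, 9, 10, 5, 6, 14, 7] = (1 11 10 9)(3 15 7 12 5 13 6)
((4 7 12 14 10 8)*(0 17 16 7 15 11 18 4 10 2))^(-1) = (0 2 14 12 7 16 17)(4 18 11 15)(8 10)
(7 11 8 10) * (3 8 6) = [0, 1, 2, 8, 4, 5, 3, 11, 10, 9, 7, 6] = (3 8 10 7 11 6)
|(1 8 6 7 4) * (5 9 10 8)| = 8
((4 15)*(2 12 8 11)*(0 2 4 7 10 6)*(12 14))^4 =(0 8 7 2 11 10 14 4 6 12 15)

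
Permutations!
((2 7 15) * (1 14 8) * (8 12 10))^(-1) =(1 8 10 12 14)(2 15 7)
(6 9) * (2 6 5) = (2 6 9 5) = [0, 1, 6, 3, 4, 2, 9, 7, 8, 5]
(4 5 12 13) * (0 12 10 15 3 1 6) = [12, 6, 2, 1, 5, 10, 0, 7, 8, 9, 15, 11, 13, 4, 14, 3] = (0 12 13 4 5 10 15 3 1 6)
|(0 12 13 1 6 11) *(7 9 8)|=6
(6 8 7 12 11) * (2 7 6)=(2 7 12 11)(6 8)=[0, 1, 7, 3, 4, 5, 8, 12, 6, 9, 10, 2, 11]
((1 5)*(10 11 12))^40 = (10 11 12)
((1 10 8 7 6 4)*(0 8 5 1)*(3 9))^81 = (10)(0 8 7 6 4)(3 9)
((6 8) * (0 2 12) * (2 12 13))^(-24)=(13)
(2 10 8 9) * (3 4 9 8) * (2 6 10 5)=(2 5)(3 4 9 6 10)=[0, 1, 5, 4, 9, 2, 10, 7, 8, 6, 3]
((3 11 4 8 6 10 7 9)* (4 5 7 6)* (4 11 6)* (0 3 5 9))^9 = ((0 3 6 10 4 8 11 9 5 7))^9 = (0 7 5 9 11 8 4 10 6 3)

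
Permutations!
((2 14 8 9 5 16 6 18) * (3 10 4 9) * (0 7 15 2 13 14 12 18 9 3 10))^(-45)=(0 2 13 10)(3 15 18 8)(4 7 12 14)(5 9 6 16)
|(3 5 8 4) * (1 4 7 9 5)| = |(1 4 3)(5 8 7 9)| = 12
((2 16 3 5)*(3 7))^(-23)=((2 16 7 3 5))^(-23)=(2 7 5 16 3)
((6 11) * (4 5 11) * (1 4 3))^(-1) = (1 3 6 11 5 4) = ((1 4 5 11 6 3))^(-1)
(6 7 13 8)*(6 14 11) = (6 7 13 8 14 11) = [0, 1, 2, 3, 4, 5, 7, 13, 14, 9, 10, 6, 12, 8, 11]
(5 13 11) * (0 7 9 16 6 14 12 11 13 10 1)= [7, 0, 2, 3, 4, 10, 14, 9, 8, 16, 1, 5, 11, 13, 12, 15, 6]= (0 7 9 16 6 14 12 11 5 10 1)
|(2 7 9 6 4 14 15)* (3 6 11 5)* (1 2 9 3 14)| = |(1 2 7 3 6 4)(5 14 15 9 11)| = 30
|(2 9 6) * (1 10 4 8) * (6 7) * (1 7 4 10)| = 6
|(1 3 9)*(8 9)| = 4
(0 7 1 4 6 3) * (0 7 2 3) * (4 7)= [2, 7, 3, 4, 6, 5, 0, 1]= (0 2 3 4 6)(1 7)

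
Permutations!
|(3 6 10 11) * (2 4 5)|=12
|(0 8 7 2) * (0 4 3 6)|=7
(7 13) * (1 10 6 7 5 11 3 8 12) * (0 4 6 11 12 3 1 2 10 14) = (0 4 6 7 13 5 12 2 10 11 1 14)(3 8) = [4, 14, 10, 8, 6, 12, 7, 13, 3, 9, 11, 1, 2, 5, 0]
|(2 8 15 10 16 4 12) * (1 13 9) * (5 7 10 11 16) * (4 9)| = |(1 13 4 12 2 8 15 11 16 9)(5 7 10)| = 30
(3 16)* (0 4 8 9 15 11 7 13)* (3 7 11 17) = (0 4 8 9 15 17 3 16 7 13) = [4, 1, 2, 16, 8, 5, 6, 13, 9, 15, 10, 11, 12, 0, 14, 17, 7, 3]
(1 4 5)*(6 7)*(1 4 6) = (1 6 7)(4 5) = [0, 6, 2, 3, 5, 4, 7, 1]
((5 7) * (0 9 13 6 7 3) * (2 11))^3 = (0 6 3 13 5 9 7)(2 11)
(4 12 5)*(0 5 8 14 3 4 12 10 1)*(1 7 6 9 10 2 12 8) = (0 5 8 14 3 4 2 12 1)(6 9 10 7) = [5, 0, 12, 4, 2, 8, 9, 6, 14, 10, 7, 11, 1, 13, 3]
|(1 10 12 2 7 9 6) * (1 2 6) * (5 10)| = 8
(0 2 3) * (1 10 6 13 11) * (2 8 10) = [8, 2, 3, 0, 4, 5, 13, 7, 10, 9, 6, 1, 12, 11] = (0 8 10 6 13 11 1 2 3)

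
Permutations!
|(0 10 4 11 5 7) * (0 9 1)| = |(0 10 4 11 5 7 9 1)| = 8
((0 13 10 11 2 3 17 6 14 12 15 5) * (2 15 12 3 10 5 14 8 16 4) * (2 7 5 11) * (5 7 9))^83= (0 3 4 11 6 5 14 16 13 17 9 15 8)(2 10)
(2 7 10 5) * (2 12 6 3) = (2 7 10 5 12 6 3) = [0, 1, 7, 2, 4, 12, 3, 10, 8, 9, 5, 11, 6]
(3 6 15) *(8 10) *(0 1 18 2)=(0 1 18 2)(3 6 15)(8 10)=[1, 18, 0, 6, 4, 5, 15, 7, 10, 9, 8, 11, 12, 13, 14, 3, 16, 17, 2]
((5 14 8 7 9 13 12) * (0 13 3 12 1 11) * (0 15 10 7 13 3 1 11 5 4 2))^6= ((0 3 12 4 2)(1 5 14 8 13 11 15 10 7 9))^6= (0 3 12 4 2)(1 15 14 7 13)(5 10 8 9 11)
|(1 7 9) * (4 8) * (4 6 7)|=6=|(1 4 8 6 7 9)|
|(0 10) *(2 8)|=2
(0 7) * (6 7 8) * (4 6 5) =(0 8 5 4 6 7) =[8, 1, 2, 3, 6, 4, 7, 0, 5]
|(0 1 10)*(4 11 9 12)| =12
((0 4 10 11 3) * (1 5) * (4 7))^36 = (11)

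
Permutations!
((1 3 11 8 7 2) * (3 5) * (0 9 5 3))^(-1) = ((0 9 5)(1 3 11 8 7 2))^(-1) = (0 5 9)(1 2 7 8 11 3)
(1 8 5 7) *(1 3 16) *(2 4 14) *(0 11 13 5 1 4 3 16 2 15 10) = (0 11 13 5 7 16 4 14 15 10)(1 8)(2 3) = [11, 8, 3, 2, 14, 7, 6, 16, 1, 9, 0, 13, 12, 5, 15, 10, 4]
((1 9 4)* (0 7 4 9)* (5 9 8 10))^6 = ((0 7 4 1)(5 9 8 10))^6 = (0 4)(1 7)(5 8)(9 10)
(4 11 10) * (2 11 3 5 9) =(2 11 10 4 3 5 9) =[0, 1, 11, 5, 3, 9, 6, 7, 8, 2, 4, 10]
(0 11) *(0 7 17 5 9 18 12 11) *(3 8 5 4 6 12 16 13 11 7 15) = (3 8 5 9 18 16 13 11 15)(4 6 12 7 17) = [0, 1, 2, 8, 6, 9, 12, 17, 5, 18, 10, 15, 7, 11, 14, 3, 13, 4, 16]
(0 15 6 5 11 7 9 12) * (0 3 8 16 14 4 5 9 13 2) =[15, 1, 0, 8, 5, 11, 9, 13, 16, 12, 10, 7, 3, 2, 4, 6, 14] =(0 15 6 9 12 3 8 16 14 4 5 11 7 13 2)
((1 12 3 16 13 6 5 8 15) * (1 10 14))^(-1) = ((1 12 3 16 13 6 5 8 15 10 14))^(-1) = (1 14 10 15 8 5 6 13 16 3 12)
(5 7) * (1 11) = (1 11)(5 7) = [0, 11, 2, 3, 4, 7, 6, 5, 8, 9, 10, 1]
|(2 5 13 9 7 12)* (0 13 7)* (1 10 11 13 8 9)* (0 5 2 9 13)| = |(0 8 13 1 10 11)(5 7 12 9)| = 12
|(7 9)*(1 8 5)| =|(1 8 5)(7 9)| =6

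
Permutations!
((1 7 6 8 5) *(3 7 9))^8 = (1 9 3 7 6 8 5)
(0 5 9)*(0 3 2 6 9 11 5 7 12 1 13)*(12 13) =(0 7 13)(1 12)(2 6 9 3)(5 11) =[7, 12, 6, 2, 4, 11, 9, 13, 8, 3, 10, 5, 1, 0]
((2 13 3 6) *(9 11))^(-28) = ((2 13 3 6)(9 11))^(-28) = (13)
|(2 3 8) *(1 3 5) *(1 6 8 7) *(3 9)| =|(1 9 3 7)(2 5 6 8)| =4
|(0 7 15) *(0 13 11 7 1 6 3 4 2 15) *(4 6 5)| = 18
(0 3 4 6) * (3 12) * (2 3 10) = [12, 1, 3, 4, 6, 5, 0, 7, 8, 9, 2, 11, 10] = (0 12 10 2 3 4 6)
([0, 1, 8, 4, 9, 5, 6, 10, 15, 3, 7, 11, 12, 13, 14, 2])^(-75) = (15)(7 10)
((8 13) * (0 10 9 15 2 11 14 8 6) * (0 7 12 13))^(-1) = ((0 10 9 15 2 11 14 8)(6 7 12 13))^(-1) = (0 8 14 11 2 15 9 10)(6 13 12 7)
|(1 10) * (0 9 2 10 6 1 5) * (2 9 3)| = |(0 3 2 10 5)(1 6)| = 10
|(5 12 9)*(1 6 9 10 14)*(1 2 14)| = |(1 6 9 5 12 10)(2 14)| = 6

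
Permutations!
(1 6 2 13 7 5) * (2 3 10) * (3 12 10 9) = (1 6 12 10 2 13 7 5)(3 9) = [0, 6, 13, 9, 4, 1, 12, 5, 8, 3, 2, 11, 10, 7]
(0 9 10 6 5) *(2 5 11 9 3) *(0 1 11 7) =[3, 11, 5, 2, 4, 1, 7, 0, 8, 10, 6, 9] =(0 3 2 5 1 11 9 10 6 7)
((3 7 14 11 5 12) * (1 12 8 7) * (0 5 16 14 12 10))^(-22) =((0 5 8 7 12 3 1 10)(11 16 14))^(-22) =(0 8 12 1)(3 10 5 7)(11 14 16)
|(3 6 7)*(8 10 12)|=3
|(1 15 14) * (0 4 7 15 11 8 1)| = 15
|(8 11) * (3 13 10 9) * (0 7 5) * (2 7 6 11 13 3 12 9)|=18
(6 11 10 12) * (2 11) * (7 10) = [0, 1, 11, 3, 4, 5, 2, 10, 8, 9, 12, 7, 6] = (2 11 7 10 12 6)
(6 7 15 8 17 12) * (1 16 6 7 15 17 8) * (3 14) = [0, 16, 2, 14, 4, 5, 15, 17, 8, 9, 10, 11, 7, 13, 3, 1, 6, 12] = (1 16 6 15)(3 14)(7 17 12)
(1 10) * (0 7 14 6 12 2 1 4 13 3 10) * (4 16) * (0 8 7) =(1 8 7 14 6 12 2)(3 10 16 4 13) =[0, 8, 1, 10, 13, 5, 12, 14, 7, 9, 16, 11, 2, 3, 6, 15, 4]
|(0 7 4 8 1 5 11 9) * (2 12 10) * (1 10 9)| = 24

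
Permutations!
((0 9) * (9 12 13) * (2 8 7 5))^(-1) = (0 9 13 12)(2 5 7 8)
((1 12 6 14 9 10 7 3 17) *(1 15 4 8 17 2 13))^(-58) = (1 6 9 7 2)(3 13 12 14 10)(4 17)(8 15)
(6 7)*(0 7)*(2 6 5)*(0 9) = (0 7 5 2 6 9) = [7, 1, 6, 3, 4, 2, 9, 5, 8, 0]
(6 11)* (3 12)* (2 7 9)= (2 7 9)(3 12)(6 11)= [0, 1, 7, 12, 4, 5, 11, 9, 8, 2, 10, 6, 3]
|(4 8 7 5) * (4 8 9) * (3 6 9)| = 12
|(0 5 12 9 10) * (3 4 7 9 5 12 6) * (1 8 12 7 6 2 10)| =9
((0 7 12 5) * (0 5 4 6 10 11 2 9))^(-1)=(0 9 2 11 10 6 4 12 7)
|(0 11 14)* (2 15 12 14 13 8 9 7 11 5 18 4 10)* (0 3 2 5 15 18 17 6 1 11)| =|(0 15 12 14 3 2 18 4 10 5 17 6 1 11 13 8 9 7)| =18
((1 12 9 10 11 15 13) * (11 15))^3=(1 10)(9 13)(12 15)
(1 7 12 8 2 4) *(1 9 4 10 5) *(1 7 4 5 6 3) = (1 4 9 5 7 12 8 2 10 6 3) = [0, 4, 10, 1, 9, 7, 3, 12, 2, 5, 6, 11, 8]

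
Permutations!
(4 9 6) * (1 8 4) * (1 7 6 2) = (1 8 4 9 2)(6 7) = [0, 8, 1, 3, 9, 5, 7, 6, 4, 2]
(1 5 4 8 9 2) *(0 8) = (0 8 9 2 1 5 4) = [8, 5, 1, 3, 0, 4, 6, 7, 9, 2]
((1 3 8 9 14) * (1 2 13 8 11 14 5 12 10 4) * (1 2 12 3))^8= ((2 13 8 9 5 3 11 14 12 10 4))^8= (2 12 3 8 4 14 5 13 10 11 9)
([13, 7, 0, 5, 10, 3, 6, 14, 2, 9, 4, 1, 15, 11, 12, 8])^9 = (0 2 8 15 12 14 7 1 11 13)(3 5)(4 10)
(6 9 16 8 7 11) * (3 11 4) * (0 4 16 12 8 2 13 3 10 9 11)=[4, 1, 13, 0, 10, 5, 11, 16, 7, 12, 9, 6, 8, 3, 14, 15, 2]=(0 4 10 9 12 8 7 16 2 13 3)(6 11)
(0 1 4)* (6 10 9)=(0 1 4)(6 10 9)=[1, 4, 2, 3, 0, 5, 10, 7, 8, 6, 9]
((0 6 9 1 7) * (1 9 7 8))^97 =((9)(0 6 7)(1 8))^97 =(9)(0 6 7)(1 8)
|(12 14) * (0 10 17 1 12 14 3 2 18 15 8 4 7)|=|(0 10 17 1 12 3 2 18 15 8 4 7)|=12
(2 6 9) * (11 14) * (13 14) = [0, 1, 6, 3, 4, 5, 9, 7, 8, 2, 10, 13, 12, 14, 11] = (2 6 9)(11 13 14)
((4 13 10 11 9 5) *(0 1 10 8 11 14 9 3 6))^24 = (14) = ((0 1 10 14 9 5 4 13 8 11 3 6))^24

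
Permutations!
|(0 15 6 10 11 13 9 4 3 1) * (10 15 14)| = 18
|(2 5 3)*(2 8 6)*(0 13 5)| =|(0 13 5 3 8 6 2)| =7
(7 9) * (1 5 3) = [0, 5, 2, 1, 4, 3, 6, 9, 8, 7] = (1 5 3)(7 9)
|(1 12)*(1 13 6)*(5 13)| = 5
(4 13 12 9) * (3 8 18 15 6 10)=(3 8 18 15 6 10)(4 13 12 9)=[0, 1, 2, 8, 13, 5, 10, 7, 18, 4, 3, 11, 9, 12, 14, 6, 16, 17, 15]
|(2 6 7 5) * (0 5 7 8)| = 5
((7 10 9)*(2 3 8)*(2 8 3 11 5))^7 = ((2 11 5)(7 10 9))^7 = (2 11 5)(7 10 9)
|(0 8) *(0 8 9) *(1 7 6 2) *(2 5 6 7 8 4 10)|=10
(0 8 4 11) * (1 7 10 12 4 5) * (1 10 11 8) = (0 1 7 11)(4 8 5 10 12) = [1, 7, 2, 3, 8, 10, 6, 11, 5, 9, 12, 0, 4]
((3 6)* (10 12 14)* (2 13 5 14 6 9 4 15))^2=(2 5 10 6 9 15 13 14 12 3 4)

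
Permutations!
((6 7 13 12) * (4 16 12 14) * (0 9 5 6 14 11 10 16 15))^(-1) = (0 15 4 14 12 16 10 11 13 7 6 5 9)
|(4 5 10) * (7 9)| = 6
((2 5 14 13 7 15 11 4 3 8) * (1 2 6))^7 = ((1 2 5 14 13 7 15 11 4 3 8 6))^7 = (1 11 5 3 13 6 15 2 4 14 8 7)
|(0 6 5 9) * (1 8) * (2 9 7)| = 6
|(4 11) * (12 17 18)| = 6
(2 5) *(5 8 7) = (2 8 7 5) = [0, 1, 8, 3, 4, 2, 6, 5, 7]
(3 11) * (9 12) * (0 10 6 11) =(0 10 6 11 3)(9 12) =[10, 1, 2, 0, 4, 5, 11, 7, 8, 12, 6, 3, 9]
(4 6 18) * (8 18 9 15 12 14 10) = (4 6 9 15 12 14 10 8 18) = [0, 1, 2, 3, 6, 5, 9, 7, 18, 15, 8, 11, 14, 13, 10, 12, 16, 17, 4]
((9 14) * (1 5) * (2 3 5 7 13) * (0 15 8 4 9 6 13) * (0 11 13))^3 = ((0 15 8 4 9 14 6)(1 7 11 13 2 3 5))^3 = (0 4 6 8 14 15 9)(1 13 5 11 3 7 2)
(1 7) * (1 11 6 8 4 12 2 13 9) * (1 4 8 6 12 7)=(2 13 9 4 7 11 12)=[0, 1, 13, 3, 7, 5, 6, 11, 8, 4, 10, 12, 2, 9]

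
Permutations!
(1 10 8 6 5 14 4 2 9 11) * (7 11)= (1 10 8 6 5 14 4 2 9 7 11)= [0, 10, 9, 3, 2, 14, 5, 11, 6, 7, 8, 1, 12, 13, 4]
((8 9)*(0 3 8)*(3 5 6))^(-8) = (0 8 6)(3 5 9)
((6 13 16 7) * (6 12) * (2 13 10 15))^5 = (2 6 16 15 12 13 10 7)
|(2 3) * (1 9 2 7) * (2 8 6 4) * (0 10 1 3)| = 8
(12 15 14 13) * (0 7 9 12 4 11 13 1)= (0 7 9 12 15 14 1)(4 11 13)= [7, 0, 2, 3, 11, 5, 6, 9, 8, 12, 10, 13, 15, 4, 1, 14]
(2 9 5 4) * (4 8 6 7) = (2 9 5 8 6 7 4) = [0, 1, 9, 3, 2, 8, 7, 4, 6, 5]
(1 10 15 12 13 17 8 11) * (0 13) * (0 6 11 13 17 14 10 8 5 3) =(0 17 5 3)(1 8 13 14 10 15 12 6 11) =[17, 8, 2, 0, 4, 3, 11, 7, 13, 9, 15, 1, 6, 14, 10, 12, 16, 5]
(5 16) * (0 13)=(0 13)(5 16)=[13, 1, 2, 3, 4, 16, 6, 7, 8, 9, 10, 11, 12, 0, 14, 15, 5]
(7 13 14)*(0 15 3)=(0 15 3)(7 13 14)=[15, 1, 2, 0, 4, 5, 6, 13, 8, 9, 10, 11, 12, 14, 7, 3]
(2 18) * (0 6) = (0 6)(2 18) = [6, 1, 18, 3, 4, 5, 0, 7, 8, 9, 10, 11, 12, 13, 14, 15, 16, 17, 2]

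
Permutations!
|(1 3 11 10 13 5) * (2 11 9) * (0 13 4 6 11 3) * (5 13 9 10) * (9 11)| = 12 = |(13)(0 11 5 1)(2 3 10 4 6 9)|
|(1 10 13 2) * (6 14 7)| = 12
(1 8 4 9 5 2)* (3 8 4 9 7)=[0, 4, 1, 8, 7, 2, 6, 3, 9, 5]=(1 4 7 3 8 9 5 2)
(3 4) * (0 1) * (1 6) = [6, 0, 2, 4, 3, 5, 1] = (0 6 1)(3 4)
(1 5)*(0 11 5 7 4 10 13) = (0 11 5 1 7 4 10 13) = [11, 7, 2, 3, 10, 1, 6, 4, 8, 9, 13, 5, 12, 0]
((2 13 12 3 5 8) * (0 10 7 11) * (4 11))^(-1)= (0 11 4 7 10)(2 8 5 3 12 13)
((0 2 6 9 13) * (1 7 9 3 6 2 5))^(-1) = ((0 5 1 7 9 13)(3 6))^(-1) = (0 13 9 7 1 5)(3 6)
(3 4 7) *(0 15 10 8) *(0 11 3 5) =[15, 1, 2, 4, 7, 0, 6, 5, 11, 9, 8, 3, 12, 13, 14, 10] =(0 15 10 8 11 3 4 7 5)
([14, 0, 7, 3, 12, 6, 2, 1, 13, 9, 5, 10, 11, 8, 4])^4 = (0 11 2 14 10 7 4 5 1 12 6)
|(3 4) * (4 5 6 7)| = 5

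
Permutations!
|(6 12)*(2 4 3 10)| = |(2 4 3 10)(6 12)| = 4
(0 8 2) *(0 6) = (0 8 2 6) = [8, 1, 6, 3, 4, 5, 0, 7, 2]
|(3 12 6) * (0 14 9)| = |(0 14 9)(3 12 6)| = 3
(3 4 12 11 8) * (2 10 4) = [0, 1, 10, 2, 12, 5, 6, 7, 3, 9, 4, 8, 11] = (2 10 4 12 11 8 3)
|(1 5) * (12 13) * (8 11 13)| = |(1 5)(8 11 13 12)| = 4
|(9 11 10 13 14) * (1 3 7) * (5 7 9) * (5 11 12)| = 12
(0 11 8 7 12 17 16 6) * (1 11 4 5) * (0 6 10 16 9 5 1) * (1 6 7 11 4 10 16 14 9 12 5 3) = (0 10 14 9 3 1 4 6 7 5)(8 11)(12 17) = [10, 4, 2, 1, 6, 0, 7, 5, 11, 3, 14, 8, 17, 13, 9, 15, 16, 12]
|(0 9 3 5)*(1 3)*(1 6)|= 6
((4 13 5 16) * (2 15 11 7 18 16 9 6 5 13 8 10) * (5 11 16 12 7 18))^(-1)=(2 10 8 4 16 15)(5 7 12 18 11 6 9)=((2 15 16 4 8 10)(5 9 6 11 18 12 7))^(-1)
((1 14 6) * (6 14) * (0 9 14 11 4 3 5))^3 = (0 11 5 14 3 9 4)(1 6)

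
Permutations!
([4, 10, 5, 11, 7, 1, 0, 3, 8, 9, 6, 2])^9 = [6, 5, 11, 7, 0, 2, 10, 4, 8, 9, 1, 3]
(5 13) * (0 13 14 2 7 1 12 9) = (0 13 5 14 2 7 1 12 9) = [13, 12, 7, 3, 4, 14, 6, 1, 8, 0, 10, 11, 9, 5, 2]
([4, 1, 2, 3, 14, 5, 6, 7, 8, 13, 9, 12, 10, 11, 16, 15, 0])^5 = [4, 1, 2, 3, 14, 5, 6, 7, 8, 9, 10, 11, 12, 13, 16, 15, 0]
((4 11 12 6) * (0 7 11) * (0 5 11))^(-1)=(0 7)(4 6 12 11 5)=((0 7)(4 5 11 12 6))^(-1)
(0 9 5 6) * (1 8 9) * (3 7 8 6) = (0 1 6)(3 7 8 9 5) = [1, 6, 2, 7, 4, 3, 0, 8, 9, 5]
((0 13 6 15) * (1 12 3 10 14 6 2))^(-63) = ((0 13 2 1 12 3 10 14 6 15))^(-63) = (0 14 12 13 6 3 2 15 10 1)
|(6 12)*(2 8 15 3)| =|(2 8 15 3)(6 12)| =4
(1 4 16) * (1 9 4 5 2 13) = (1 5 2 13)(4 16 9) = [0, 5, 13, 3, 16, 2, 6, 7, 8, 4, 10, 11, 12, 1, 14, 15, 9]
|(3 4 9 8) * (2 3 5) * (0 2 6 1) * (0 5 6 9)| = 20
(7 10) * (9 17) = (7 10)(9 17) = [0, 1, 2, 3, 4, 5, 6, 10, 8, 17, 7, 11, 12, 13, 14, 15, 16, 9]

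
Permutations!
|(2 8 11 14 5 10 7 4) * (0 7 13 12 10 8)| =12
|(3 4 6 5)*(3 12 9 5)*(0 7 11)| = 3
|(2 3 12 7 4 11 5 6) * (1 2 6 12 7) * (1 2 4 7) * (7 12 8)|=|(1 4 11 5 8 7 12 2 3)|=9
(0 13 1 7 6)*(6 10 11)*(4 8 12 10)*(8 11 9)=[13, 7, 2, 3, 11, 5, 0, 4, 12, 8, 9, 6, 10, 1]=(0 13 1 7 4 11 6)(8 12 10 9)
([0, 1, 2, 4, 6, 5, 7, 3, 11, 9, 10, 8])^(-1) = (3 7 6 4)(8 11)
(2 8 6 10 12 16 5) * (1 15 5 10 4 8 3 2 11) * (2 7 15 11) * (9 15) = (1 11)(2 3 7 9 15 5)(4 8 6)(10 12 16) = [0, 11, 3, 7, 8, 2, 4, 9, 6, 15, 12, 1, 16, 13, 14, 5, 10]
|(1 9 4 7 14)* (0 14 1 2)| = |(0 14 2)(1 9 4 7)| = 12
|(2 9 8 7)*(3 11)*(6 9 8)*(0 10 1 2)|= |(0 10 1 2 8 7)(3 11)(6 9)|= 6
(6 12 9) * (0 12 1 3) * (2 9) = [12, 3, 9, 0, 4, 5, 1, 7, 8, 6, 10, 11, 2] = (0 12 2 9 6 1 3)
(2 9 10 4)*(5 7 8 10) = [0, 1, 9, 3, 2, 7, 6, 8, 10, 5, 4] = (2 9 5 7 8 10 4)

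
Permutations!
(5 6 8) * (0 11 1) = (0 11 1)(5 6 8) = [11, 0, 2, 3, 4, 6, 8, 7, 5, 9, 10, 1]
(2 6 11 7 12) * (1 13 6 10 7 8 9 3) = (1 13 6 11 8 9 3)(2 10 7 12) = [0, 13, 10, 1, 4, 5, 11, 12, 9, 3, 7, 8, 2, 6]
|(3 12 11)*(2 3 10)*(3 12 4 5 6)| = |(2 12 11 10)(3 4 5 6)| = 4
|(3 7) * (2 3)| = |(2 3 7)| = 3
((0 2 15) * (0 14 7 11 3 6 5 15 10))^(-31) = ((0 2 10)(3 6 5 15 14 7 11))^(-31) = (0 10 2)(3 14 6 7 5 11 15)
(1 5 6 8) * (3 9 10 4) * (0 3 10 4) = (0 3 9 4 10)(1 5 6 8) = [3, 5, 2, 9, 10, 6, 8, 7, 1, 4, 0]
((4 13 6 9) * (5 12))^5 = (4 13 6 9)(5 12)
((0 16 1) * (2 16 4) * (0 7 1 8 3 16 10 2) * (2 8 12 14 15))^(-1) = (0 4)(1 7)(2 15 14 12 16 3 8 10)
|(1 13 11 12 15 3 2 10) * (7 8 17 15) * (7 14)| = 12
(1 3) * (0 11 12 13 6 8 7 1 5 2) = (0 11 12 13 6 8 7 1 3 5 2) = [11, 3, 0, 5, 4, 2, 8, 1, 7, 9, 10, 12, 13, 6]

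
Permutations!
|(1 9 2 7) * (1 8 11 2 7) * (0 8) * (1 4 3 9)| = 8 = |(0 8 11 2 4 3 9 7)|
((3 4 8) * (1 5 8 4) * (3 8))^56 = (8)(1 3 5)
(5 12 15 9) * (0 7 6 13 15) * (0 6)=[7, 1, 2, 3, 4, 12, 13, 0, 8, 5, 10, 11, 6, 15, 14, 9]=(0 7)(5 12 6 13 15 9)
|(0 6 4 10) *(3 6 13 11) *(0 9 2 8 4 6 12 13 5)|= |(0 5)(2 8 4 10 9)(3 12 13 11)|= 20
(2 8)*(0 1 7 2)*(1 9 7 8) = [9, 8, 1, 3, 4, 5, 6, 2, 0, 7] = (0 9 7 2 1 8)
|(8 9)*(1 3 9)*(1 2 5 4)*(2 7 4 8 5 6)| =|(1 3 9 5 8 7 4)(2 6)| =14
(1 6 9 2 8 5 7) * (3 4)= [0, 6, 8, 4, 3, 7, 9, 1, 5, 2]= (1 6 9 2 8 5 7)(3 4)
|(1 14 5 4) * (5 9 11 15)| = 7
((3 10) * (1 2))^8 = (10)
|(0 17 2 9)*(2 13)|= 5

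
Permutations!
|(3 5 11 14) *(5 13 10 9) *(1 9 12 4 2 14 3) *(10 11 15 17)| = |(1 9 5 15 17 10 12 4 2 14)(3 13 11)| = 30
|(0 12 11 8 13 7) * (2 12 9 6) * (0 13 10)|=8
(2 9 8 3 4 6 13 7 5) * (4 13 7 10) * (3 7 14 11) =(2 9 8 7 5)(3 13 10 4 6 14 11) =[0, 1, 9, 13, 6, 2, 14, 5, 7, 8, 4, 3, 12, 10, 11]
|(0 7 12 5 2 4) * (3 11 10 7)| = |(0 3 11 10 7 12 5 2 4)| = 9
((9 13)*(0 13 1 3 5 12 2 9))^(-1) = (0 13)(1 9 2 12 5 3)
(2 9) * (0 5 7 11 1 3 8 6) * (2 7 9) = (0 5 9 7 11 1 3 8 6) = [5, 3, 2, 8, 4, 9, 0, 11, 6, 7, 10, 1]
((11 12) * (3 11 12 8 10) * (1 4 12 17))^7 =(1 17 12 4)(3 10 8 11)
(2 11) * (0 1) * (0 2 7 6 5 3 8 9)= [1, 2, 11, 8, 4, 3, 5, 6, 9, 0, 10, 7]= (0 1 2 11 7 6 5 3 8 9)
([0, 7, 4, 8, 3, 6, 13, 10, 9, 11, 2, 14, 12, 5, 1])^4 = [0, 4, 9, 14, 11, 6, 13, 3, 1, 7, 8, 10, 12, 5, 2]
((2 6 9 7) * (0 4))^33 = (0 4)(2 6 9 7)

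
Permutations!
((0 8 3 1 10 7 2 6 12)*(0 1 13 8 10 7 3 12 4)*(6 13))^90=(13)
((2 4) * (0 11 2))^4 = ((0 11 2 4))^4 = (11)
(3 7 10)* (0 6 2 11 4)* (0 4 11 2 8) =(11)(0 6 8)(3 7 10) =[6, 1, 2, 7, 4, 5, 8, 10, 0, 9, 3, 11]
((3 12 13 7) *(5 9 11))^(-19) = ((3 12 13 7)(5 9 11))^(-19) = (3 12 13 7)(5 11 9)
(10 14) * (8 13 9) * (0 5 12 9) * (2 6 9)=(0 5 12 2 6 9 8 13)(10 14)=[5, 1, 6, 3, 4, 12, 9, 7, 13, 8, 14, 11, 2, 0, 10]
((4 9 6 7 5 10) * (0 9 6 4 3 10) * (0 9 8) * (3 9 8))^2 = (0 10 4 7 8 3 9 6 5)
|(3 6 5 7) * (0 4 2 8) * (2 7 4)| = 15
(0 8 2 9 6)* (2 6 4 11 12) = (0 8 6)(2 9 4 11 12) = [8, 1, 9, 3, 11, 5, 0, 7, 6, 4, 10, 12, 2]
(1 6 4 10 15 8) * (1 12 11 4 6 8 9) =(1 8 12 11 4 10 15 9) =[0, 8, 2, 3, 10, 5, 6, 7, 12, 1, 15, 4, 11, 13, 14, 9]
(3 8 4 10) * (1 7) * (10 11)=(1 7)(3 8 4 11 10)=[0, 7, 2, 8, 11, 5, 6, 1, 4, 9, 3, 10]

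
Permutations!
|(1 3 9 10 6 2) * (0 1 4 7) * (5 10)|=|(0 1 3 9 5 10 6 2 4 7)|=10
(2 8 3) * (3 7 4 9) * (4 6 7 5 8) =(2 4 9 3)(5 8)(6 7) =[0, 1, 4, 2, 9, 8, 7, 6, 5, 3]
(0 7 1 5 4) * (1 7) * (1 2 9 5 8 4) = (0 2 9 5 1 8 4) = [2, 8, 9, 3, 0, 1, 6, 7, 4, 5]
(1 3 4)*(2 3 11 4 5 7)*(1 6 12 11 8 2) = (1 8 2 3 5 7)(4 6 12 11) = [0, 8, 3, 5, 6, 7, 12, 1, 2, 9, 10, 4, 11]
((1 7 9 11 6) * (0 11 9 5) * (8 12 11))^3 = (0 11 7 8 6 5 12 1)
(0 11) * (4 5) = (0 11)(4 5) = [11, 1, 2, 3, 5, 4, 6, 7, 8, 9, 10, 0]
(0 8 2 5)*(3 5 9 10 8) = (0 3 5)(2 9 10 8) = [3, 1, 9, 5, 4, 0, 6, 7, 2, 10, 8]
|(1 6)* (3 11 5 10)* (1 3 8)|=7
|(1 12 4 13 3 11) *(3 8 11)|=|(1 12 4 13 8 11)|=6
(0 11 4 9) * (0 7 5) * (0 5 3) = [11, 1, 2, 0, 9, 5, 6, 3, 8, 7, 10, 4] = (0 11 4 9 7 3)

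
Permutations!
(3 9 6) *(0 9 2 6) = (0 9)(2 6 3) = [9, 1, 6, 2, 4, 5, 3, 7, 8, 0]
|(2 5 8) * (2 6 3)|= |(2 5 8 6 3)|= 5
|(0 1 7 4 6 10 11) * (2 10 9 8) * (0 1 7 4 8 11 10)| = 20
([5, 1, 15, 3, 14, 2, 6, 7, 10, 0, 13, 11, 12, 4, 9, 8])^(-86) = (0 8 14 2 13)(4 5 10 9 15)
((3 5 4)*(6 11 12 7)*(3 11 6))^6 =(12) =((3 5 4 11 12 7))^6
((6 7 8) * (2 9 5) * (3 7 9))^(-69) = ((2 3 7 8 6 9 5))^(-69) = (2 3 7 8 6 9 5)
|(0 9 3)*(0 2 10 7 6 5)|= 8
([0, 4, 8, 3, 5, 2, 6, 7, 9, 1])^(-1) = [0, 9, 5, 3, 1, 4, 6, 7, 2, 8]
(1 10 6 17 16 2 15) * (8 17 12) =[0, 10, 15, 3, 4, 5, 12, 7, 17, 9, 6, 11, 8, 13, 14, 1, 2, 16] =(1 10 6 12 8 17 16 2 15)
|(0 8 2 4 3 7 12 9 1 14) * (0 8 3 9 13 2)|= 11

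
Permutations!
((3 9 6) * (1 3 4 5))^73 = (1 3 9 6 4 5)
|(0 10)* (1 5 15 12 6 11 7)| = 14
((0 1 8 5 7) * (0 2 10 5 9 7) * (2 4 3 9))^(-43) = (0 5 10 2 8 1)(3 9 7 4)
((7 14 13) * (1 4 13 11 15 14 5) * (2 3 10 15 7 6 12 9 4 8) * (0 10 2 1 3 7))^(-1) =(0 11 14 15 10)(1 8)(2 3 5 7)(4 9 12 6 13)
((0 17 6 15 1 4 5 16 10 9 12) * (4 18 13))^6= (0 13 12 18 9 1 10 15 16 6 5 17 4)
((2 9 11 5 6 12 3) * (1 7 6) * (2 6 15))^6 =((1 7 15 2 9 11 5)(3 6 12))^6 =(1 5 11 9 2 15 7)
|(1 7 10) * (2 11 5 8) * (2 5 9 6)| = 12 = |(1 7 10)(2 11 9 6)(5 8)|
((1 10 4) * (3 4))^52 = (10)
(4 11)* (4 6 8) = [0, 1, 2, 3, 11, 5, 8, 7, 4, 9, 10, 6] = (4 11 6 8)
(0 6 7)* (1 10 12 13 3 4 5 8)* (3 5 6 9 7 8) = (0 9 7)(1 10 12 13 5 3 4 6 8) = [9, 10, 2, 4, 6, 3, 8, 0, 1, 7, 12, 11, 13, 5]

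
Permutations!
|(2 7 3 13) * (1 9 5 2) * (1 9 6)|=6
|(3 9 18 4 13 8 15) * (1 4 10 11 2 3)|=30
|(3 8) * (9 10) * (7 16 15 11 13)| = 10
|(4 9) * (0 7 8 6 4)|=|(0 7 8 6 4 9)|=6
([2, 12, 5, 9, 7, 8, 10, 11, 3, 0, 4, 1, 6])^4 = [3, 4, 9, 5, 12, 0, 11, 6, 2, 8, 1, 10, 7]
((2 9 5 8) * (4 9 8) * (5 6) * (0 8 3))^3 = ((0 8 2 3)(4 9 6 5))^3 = (0 3 2 8)(4 5 6 9)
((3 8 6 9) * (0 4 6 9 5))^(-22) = (0 6)(3 9 8)(4 5)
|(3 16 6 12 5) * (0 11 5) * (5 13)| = |(0 11 13 5 3 16 6 12)| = 8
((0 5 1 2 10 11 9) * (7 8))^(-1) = (0 9 11 10 2 1 5)(7 8)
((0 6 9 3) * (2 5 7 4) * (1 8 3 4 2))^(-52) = ((0 6 9 4 1 8 3)(2 5 7))^(-52) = (0 1 6 8 9 3 4)(2 7 5)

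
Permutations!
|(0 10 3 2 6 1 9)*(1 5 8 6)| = 6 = |(0 10 3 2 1 9)(5 8 6)|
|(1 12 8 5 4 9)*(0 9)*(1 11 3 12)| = 8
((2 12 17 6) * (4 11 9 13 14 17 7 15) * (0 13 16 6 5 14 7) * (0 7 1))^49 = (0 13 1)(2 4 6 15 16 7 9 12 11)(5 14 17)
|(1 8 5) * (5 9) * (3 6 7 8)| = |(1 3 6 7 8 9 5)| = 7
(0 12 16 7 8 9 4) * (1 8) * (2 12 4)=(0 4)(1 8 9 2 12 16 7)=[4, 8, 12, 3, 0, 5, 6, 1, 9, 2, 10, 11, 16, 13, 14, 15, 7]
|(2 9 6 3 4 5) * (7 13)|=6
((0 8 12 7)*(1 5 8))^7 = (0 1 5 8 12 7)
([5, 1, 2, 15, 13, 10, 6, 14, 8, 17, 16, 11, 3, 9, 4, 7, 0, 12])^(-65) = (0 16 10 5)(3 17 13 14 15 12 9 4 7)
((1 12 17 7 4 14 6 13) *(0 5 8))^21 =((0 5 8)(1 12 17 7 4 14 6 13))^21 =(1 14 17 13 4 12 6 7)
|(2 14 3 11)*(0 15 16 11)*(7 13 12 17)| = |(0 15 16 11 2 14 3)(7 13 12 17)| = 28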